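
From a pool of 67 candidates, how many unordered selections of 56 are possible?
C(67,56) = 67!/(56!×11!) = 1285063345176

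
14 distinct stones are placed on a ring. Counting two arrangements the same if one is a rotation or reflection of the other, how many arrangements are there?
(14-1)!/2 = 6227020800/2 = 3113510400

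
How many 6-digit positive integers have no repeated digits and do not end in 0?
Last digit: 9 nonzero choices. First digit: 8 (nonzero, ≠last). Middle 4: P(8,4) = 1680. Total = 120960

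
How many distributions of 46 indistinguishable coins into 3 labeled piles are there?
C(46+3-1, 3-1) = C(48, 2) = 1128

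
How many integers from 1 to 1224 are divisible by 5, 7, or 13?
⌊1224/5⌋+⌊1224/7⌋+⌊1224/13⌋ - ⌊1224/35⌋-⌊1224/65⌋-⌊1224/91⌋ + ⌊1224/455⌋ = 244+174+94 - 34-18-13 + 2 = 449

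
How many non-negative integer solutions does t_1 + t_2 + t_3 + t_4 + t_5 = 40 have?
C(40+5-1, 5-1) = C(44, 4) = 135751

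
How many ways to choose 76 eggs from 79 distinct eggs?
C(79,76) = 79!/(76!×3!) = 79079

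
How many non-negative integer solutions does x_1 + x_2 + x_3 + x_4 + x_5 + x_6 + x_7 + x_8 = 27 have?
C(27+8-1, 8-1) = C(34, 7) = 5379616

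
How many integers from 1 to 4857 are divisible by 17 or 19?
⌊4857/17⌋ + ⌊4857/19⌋ - ⌊4857/323⌋ = 285 + 255 - 15 = 525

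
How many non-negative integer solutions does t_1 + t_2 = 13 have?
C(13+2-1, 2-1) = C(14, 1) = 14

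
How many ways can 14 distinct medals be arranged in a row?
14! = 87178291200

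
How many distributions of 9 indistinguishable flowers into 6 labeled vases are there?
C(9+6-1, 6-1) = C(14, 5) = 2002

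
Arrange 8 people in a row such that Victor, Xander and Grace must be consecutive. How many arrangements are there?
Treat the 3 as one block: (8-3+1)! × 3! = 720 × 6 = 4320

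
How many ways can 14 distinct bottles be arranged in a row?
14! = 87178291200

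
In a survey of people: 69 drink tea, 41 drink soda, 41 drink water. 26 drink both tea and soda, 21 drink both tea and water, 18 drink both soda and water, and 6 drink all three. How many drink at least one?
|A∪B∪C| = 69+41+41-26-21-18+6 = 92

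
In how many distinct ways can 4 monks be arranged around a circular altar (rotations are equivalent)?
Circular: fix one position, arrange the rest. (4-1)! = 6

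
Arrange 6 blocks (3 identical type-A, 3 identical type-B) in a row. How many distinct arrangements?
6! / (3! × 3!) = 20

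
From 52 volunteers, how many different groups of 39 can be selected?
C(52,39) = 52!/(39!×13!) = 635013559600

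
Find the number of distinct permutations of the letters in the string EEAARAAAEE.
10! / (4! × 1! × 5!) = 1260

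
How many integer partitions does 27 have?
Pentagonal recurrence p(n) = p(n-1) + p(n-2) - p(n-5) - p(n-7) + p(n-12) + p(n-15) - ... gives p(0..26) = 1, 1, 2, 3, 5, 7, 11, 15, 22, 30, 42, 56, 77, 101, 135, 176, 231, 297, 385, 490, 627, 792, 1002, 1255, 1575, 1958, 2436. p(27) = p(26) + p(25) - p(22) - p(20) + p(15) + p(12) - p(5) - p(1) = 2436 + 1958 - 1002 - 627 + 176 + 77 - 7 - 1 = 3010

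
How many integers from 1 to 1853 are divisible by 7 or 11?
⌊1853/7⌋ + ⌊1853/11⌋ - ⌊1853/77⌋ = 264 + 168 - 24 = 408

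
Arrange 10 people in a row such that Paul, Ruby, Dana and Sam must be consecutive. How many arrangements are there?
Treat the 4 as one block: (10-4+1)! × 4! = 5040 × 24 = 120960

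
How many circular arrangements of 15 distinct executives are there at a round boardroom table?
Circular: fix one position, arrange the rest. (15-1)! = 87178291200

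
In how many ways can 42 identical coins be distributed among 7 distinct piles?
C(42+7-1, 7-1) = C(48, 6) = 12271512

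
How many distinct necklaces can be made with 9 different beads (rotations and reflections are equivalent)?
(9-1)!/2 = 40320/2 = 20160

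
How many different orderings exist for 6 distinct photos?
6! = 720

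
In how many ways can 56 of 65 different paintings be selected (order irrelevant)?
C(65,56) = 65!/(56!×9!) = 31966749880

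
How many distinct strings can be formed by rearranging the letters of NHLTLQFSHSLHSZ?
14! / (1! × 1! × 3! × 1! × 3! × 3! × 1! × 1!) = 403603200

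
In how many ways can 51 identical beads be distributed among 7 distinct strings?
C(51+7-1, 7-1) = C(57, 6) = 36288252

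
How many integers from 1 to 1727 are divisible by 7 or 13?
⌊1727/7⌋ + ⌊1727/13⌋ - ⌊1727/91⌋ = 246 + 132 - 18 = 360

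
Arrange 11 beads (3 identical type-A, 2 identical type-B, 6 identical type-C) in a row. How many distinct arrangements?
11! / (3! × 2! × 6!) = 4620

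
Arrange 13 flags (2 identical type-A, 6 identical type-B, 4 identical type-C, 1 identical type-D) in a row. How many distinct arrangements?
13! / (2! × 6! × 4! × 1!) = 180180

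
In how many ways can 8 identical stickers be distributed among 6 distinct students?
C(8+6-1, 6-1) = C(13, 5) = 1287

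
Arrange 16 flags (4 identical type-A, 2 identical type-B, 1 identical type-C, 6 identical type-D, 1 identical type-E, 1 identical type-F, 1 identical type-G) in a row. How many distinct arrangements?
16! / (4! × 2! × 1! × 6! × 1! × 1! × 1!) = 605404800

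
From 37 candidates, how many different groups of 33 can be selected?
C(37,33) = 37!/(33!×4!) = 66045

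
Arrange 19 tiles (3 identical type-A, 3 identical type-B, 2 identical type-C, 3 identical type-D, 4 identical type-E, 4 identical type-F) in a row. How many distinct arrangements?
19! / (3! × 3! × 2! × 3! × 4! × 4!) = 488864376000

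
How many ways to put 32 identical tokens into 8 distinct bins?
C(32+8-1, 8-1) = C(39, 7) = 15380937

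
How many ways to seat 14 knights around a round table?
Circular: fix one position, arrange the rest. (14-1)! = 6227020800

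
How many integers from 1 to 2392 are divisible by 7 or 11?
⌊2392/7⌋ + ⌊2392/11⌋ - ⌊2392/77⌋ = 341 + 217 - 31 = 527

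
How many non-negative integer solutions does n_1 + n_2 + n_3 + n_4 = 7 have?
C(7+4-1, 4-1) = C(10, 3) = 120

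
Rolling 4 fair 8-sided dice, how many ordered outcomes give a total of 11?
Coefficient of x^11 in (x + x² + ... + x^8)^4. By inclusion-exclusion on dice exceeding 8: Σ_j (-1)^j C(4,j)·C(11-1-8j, 3) = C(4,0)·C(10,3) = 1·120 = 120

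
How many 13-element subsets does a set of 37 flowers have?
C(37,13) = 37!/(13!×24!) = 3562467300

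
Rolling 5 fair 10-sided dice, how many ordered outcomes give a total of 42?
Coefficient of x^42 in (x + x² + ... + x^10)^5. By inclusion-exclusion on dice exceeding 10: Σ_j (-1)^j C(5,j)·C(42-1-10j, 4) = C(5,0)·C(41,4) - C(5,1)·C(31,4) + C(5,2)·C(21,4) - C(5,3)·C(11,4) = 1·101270 - 5·31465 + 10·5985 - 10·330 = 495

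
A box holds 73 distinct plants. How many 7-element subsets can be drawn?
C(73,7) = 73!/(7!×66!) = 1629348612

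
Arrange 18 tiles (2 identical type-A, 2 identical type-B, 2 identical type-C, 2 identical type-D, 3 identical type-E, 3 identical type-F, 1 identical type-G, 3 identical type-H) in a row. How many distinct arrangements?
18! / (2! × 2! × 2! × 2! × 3! × 3! × 1! × 3!) = 1852538688000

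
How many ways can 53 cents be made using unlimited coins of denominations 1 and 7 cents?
Coefficient of x^53 in 1/(1-x^1) · 1/(1-x^7). Use j coins of 7 for j = 0..⌊53/7⌋ = 7, the rest in 1s: 7 + 1 = 8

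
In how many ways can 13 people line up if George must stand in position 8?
Fix one position: (13-1)! = 479001600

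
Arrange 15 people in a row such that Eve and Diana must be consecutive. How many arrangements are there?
Treat the 2 as one block: (15-2+1)! × 2! = 87178291200 × 2 = 174356582400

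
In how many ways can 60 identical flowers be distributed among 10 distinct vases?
C(60+10-1, 10-1) = C(69, 9) = 56672074888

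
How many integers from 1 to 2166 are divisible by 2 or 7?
⌊2166/2⌋ + ⌊2166/7⌋ - ⌊2166/14⌋ = 1083 + 309 - 154 = 1238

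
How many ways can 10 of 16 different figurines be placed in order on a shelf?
P(16,10) = 16!/(16-10)! = 29059430400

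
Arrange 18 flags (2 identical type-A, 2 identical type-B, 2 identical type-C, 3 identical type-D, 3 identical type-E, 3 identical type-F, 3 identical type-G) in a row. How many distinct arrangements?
18! / (2! × 2! × 2! × 3! × 3! × 3! × 3!) = 617512896000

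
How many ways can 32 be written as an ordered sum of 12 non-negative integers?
C(32+12-1, 12-1) = C(43, 11) = 5752004349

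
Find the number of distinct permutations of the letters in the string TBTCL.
5! / (2! × 1! × 1! × 1!) = 60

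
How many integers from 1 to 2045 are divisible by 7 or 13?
⌊2045/7⌋ + ⌊2045/13⌋ - ⌊2045/91⌋ = 292 + 157 - 22 = 427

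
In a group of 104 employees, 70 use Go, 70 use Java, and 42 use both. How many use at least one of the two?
|A∪B| = |A| + |B| - |A∩B| = 70 + 70 - 42 = 98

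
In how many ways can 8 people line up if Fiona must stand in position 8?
Fix one position: (8-1)! = 5040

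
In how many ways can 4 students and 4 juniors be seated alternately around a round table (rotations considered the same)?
Fix one of the students: (4-1)! ways for the remaining students, × 4! ways for the juniors = 6 × 24 = 144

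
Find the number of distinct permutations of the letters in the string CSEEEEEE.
8! / (1! × 6! × 1!) = 56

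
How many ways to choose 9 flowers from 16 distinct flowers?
C(16,9) = 16!/(9!×7!) = 11440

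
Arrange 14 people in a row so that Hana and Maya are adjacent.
Treat as block: (14-1)! × 2! = 6227020800 × 2 = 12454041600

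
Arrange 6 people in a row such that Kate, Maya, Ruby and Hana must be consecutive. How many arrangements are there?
Treat the 4 as one block: (6-4+1)! × 4! = 6 × 24 = 144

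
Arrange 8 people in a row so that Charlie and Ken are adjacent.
Treat as block: (8-1)! × 2! = 5040 × 2 = 10080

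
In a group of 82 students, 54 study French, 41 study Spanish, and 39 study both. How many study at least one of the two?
|A∪B| = |A| + |B| - |A∩B| = 54 + 41 - 39 = 56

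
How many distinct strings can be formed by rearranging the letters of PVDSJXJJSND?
11! / (1! × 2! × 3! × 1! × 1! × 2! × 1!) = 1663200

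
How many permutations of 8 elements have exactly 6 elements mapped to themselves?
Choose the 6 fixed points C(8,6) = 28, derange the rest: !2 = Σ_{j=0}^{2} (-1)^j·2!/j! = 2 - 2 + 1 = 1. Product = 28 × 1 = 28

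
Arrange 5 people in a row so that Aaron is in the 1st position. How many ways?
Fix one position: (5-1)! = 24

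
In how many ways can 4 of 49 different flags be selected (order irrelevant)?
C(49,4) = 49!/(4!×45!) = 211876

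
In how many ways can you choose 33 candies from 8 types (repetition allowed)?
C(33+8-1, 8-1) = C(40, 7) = 18643560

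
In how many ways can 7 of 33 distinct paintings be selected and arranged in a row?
P(33,7) = 33!/(33-7)! = 21531121920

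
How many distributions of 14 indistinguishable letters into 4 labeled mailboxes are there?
C(14+4-1, 4-1) = C(17, 3) = 680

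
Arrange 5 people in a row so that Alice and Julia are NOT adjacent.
Total - adjacent = 5! - (5-1)!×2 = 120 - 48 = 72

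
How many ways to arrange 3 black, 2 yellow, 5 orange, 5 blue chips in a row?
15! / (3! × 2! × 5! × 5!) = 7567560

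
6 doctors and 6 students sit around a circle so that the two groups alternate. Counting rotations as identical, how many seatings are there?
Fix one of the doctors: (6-1)! ways for the remaining doctors, × 6! ways for the students = 120 × 720 = 86400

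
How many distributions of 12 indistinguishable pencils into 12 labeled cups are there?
C(12+12-1, 12-1) = C(23, 11) = 1352078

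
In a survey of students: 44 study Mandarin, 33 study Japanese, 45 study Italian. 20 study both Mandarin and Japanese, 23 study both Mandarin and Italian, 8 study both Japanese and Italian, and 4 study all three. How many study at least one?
|A∪B∪C| = 44+33+45-20-23-8+4 = 75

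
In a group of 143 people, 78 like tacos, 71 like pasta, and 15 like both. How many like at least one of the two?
|A∪B| = |A| + |B| - |A∩B| = 78 + 71 - 15 = 134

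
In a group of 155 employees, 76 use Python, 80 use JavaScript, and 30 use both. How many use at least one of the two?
|A∪B| = |A| + |B| - |A∩B| = 76 + 80 - 30 = 126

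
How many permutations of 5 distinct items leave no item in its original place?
!5 = Σ_{j=0}^{5} (-1)^j·5!/j! = 120 - 120 + 60 - 20 + 5 - 1 = 44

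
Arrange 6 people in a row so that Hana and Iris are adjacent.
Treat as block: (6-1)! × 2! = 120 × 2 = 240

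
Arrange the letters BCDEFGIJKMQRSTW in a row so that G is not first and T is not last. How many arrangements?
By inclusion-exclusion: 15! - 2×(15-1)! + (15-2)! = 1307674368000 - 174356582400 + 6227020800 = 1139544806400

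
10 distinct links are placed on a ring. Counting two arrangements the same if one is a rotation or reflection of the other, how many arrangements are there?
(10-1)!/2 = 362880/2 = 181440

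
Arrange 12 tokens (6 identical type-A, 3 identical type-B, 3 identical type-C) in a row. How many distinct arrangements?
12! / (6! × 3! × 3!) = 18480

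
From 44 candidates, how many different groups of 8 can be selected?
C(44,8) = 44!/(8!×36!) = 177232627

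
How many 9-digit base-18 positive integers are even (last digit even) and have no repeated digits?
Last∈{0,2,4,6,8,10,12,14,16}. Last=0: 980179200. Last nonzero: 8×16×P(16,7) = 7380172800. Total = 8360352000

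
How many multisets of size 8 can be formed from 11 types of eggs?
C(8+11-1, 11-1) = C(18, 10) = 43758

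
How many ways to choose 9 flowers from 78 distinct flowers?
C(78,9) = 78!/(9!×69!) = 182364632450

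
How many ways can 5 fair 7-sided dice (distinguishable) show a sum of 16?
Coefficient of x^16 in (x + x² + ... + x^7)^5. By inclusion-exclusion on dice exceeding 7: Σ_j (-1)^j C(5,j)·C(16-1-7j, 4) = C(5,0)·C(15,4) - C(5,1)·C(8,4) = 1·1365 - 5·70 = 1015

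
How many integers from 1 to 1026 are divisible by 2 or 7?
⌊1026/2⌋ + ⌊1026/7⌋ - ⌊1026/14⌋ = 513 + 146 - 73 = 586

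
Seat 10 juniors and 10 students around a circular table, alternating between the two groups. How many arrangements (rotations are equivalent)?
Fix one of the juniors: (10-1)! ways for the remaining juniors, × 10! ways for the students = 362880 × 3628800 = 1316818944000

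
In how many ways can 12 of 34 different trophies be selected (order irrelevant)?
C(34,12) = 34!/(12!×22!) = 548354040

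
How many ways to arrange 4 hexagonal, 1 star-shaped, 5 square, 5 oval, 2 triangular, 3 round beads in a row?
20! / (4! × 1! × 5! × 5! × 2! × 3!) = 586637251200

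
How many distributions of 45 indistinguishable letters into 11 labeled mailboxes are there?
C(45+11-1, 11-1) = C(55, 10) = 29248649430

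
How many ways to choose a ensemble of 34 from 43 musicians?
C(43,34) = 43!/(34!×9!) = 563921995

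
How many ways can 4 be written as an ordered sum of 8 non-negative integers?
C(4+8-1, 8-1) = C(11, 7) = 330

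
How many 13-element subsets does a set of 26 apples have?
C(26,13) = 26!/(13!×13!) = 10400600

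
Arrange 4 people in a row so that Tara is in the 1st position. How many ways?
Fix one position: (4-1)! = 6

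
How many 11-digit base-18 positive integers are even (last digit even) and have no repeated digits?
Last∈{0,2,4,6,8,10,12,14,16}. Last=0: 70572902400. Last nonzero: 8×16×P(16,9) = 531372441600. Total = 601945344000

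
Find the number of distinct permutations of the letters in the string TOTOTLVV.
8! / (1! × 3! × 2! × 2!) = 1680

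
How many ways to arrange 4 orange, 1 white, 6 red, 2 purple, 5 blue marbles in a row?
18! / (4! × 1! × 6! × 2! × 5!) = 1543782240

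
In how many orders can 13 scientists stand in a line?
13! = 6227020800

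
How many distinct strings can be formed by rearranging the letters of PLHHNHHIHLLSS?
13! / (1! × 1! × 5! × 3! × 1! × 2!) = 4324320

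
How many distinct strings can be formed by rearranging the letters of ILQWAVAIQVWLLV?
14! / (3! × 2! × 2! × 3! × 2! × 2!) = 151351200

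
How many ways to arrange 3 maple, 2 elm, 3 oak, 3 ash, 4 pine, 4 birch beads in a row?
19! / (3! × 2! × 3! × 3! × 4! × 4!) = 488864376000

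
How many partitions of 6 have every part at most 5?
Let r_j(i) = number of partitions of i into parts ≤ j, for i = 0..6. r_1(i) = 1 for all i; r_j(i) = r_{j-1}(i) + r_j(i-j). Rows j = 2..5: ≤2: 1 1 2 2 3 3 4; ≤3: 1 1 2 3 4 5 7; ≤4: 1 1 2 3 5 6 9; ≤5: 1 1 2 3 5 7 10. r_5(6) = 10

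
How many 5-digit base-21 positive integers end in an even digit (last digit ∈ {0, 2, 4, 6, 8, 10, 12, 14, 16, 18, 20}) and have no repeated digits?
Last∈{0,2,4,6,8,10,12,14,16,18,20}. Last=0: 116280. Last nonzero: 10×19×P(19,3) = 1104660. Total = 1220940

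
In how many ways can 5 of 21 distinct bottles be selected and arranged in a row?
P(21,5) = 21!/(21-5)! = 2441880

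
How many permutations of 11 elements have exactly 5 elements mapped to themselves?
Choose the 5 fixed points C(11,5) = 462, derange the rest: !6 = Σ_{j=0}^{6} (-1)^j·6!/j! = 720 - 720 + 360 - 120 + 30 - 6 + 1 = 265. Product = 462 × 265 = 122430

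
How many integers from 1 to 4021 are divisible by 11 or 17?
⌊4021/11⌋ + ⌊4021/17⌋ - ⌊4021/187⌋ = 365 + 236 - 21 = 580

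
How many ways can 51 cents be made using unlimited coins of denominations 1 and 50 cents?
Coefficient of x^51 in 1/(1-x^1) · 1/(1-x^50). Use j coins of 50 for j = 0..⌊51/50⌋ = 1, the rest in 1s: 1 + 1 = 2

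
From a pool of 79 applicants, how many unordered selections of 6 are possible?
C(79,6) = 79!/(6!×73!) = 277962685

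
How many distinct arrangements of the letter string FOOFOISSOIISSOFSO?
17! / (5! × 6! × 3! × 3!) = 114354240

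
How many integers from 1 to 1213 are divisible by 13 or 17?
⌊1213/13⌋ + ⌊1213/17⌋ - ⌊1213/221⌋ = 93 + 71 - 5 = 159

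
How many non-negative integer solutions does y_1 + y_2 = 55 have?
C(55+2-1, 2-1) = C(56, 1) = 56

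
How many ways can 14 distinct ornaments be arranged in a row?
14! = 87178291200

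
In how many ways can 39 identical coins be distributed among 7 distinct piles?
C(39+7-1, 7-1) = C(45, 6) = 8145060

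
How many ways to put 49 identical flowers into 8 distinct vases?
C(49+8-1, 8-1) = C(56, 7) = 231917400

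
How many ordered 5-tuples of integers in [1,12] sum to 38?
Coefficient of x^38 in (x + x² + ... + x^12)^5. By inclusion-exclusion on dice exceeding 12: Σ_j (-1)^j C(5,j)·C(38-1-12j, 4) = C(5,0)·C(37,4) - C(5,1)·C(25,4) + C(5,2)·C(13,4) = 1·66045 - 5·12650 + 10·715 = 9945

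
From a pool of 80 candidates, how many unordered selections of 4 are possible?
C(80,4) = 80!/(4!×76!) = 1581580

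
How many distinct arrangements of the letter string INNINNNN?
8! / (6! × 2!) = 28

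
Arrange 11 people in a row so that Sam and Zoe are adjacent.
Treat as block: (11-1)! × 2! = 3628800 × 2 = 7257600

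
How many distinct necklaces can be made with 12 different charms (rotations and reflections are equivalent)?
(12-1)!/2 = 39916800/2 = 19958400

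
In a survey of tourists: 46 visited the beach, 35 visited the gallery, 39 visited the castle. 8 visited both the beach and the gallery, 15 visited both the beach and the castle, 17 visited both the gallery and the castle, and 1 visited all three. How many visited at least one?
|A∪B∪C| = 46+35+39-8-15-17+1 = 81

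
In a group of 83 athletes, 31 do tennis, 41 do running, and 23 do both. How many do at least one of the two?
|A∪B| = |A| + |B| - |A∩B| = 31 + 41 - 23 = 49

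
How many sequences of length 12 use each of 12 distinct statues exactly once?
12! = 479001600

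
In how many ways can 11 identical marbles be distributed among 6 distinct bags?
C(11+6-1, 6-1) = C(16, 5) = 4368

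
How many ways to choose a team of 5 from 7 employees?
C(7,5) = 7!/(5!×2!) = 21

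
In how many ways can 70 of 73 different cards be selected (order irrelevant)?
C(73,70) = 73!/(70!×3!) = 62196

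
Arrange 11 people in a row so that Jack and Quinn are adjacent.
Treat as block: (11-1)! × 2! = 3628800 × 2 = 7257600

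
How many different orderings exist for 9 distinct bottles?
9! = 362880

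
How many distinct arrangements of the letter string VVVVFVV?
7! / (1! × 6!) = 7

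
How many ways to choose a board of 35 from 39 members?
C(39,35) = 39!/(35!×4!) = 82251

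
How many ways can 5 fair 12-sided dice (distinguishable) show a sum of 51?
Coefficient of x^51 in (x + x² + ... + x^12)^5. By inclusion-exclusion on dice exceeding 12: Σ_j (-1)^j C(5,j)·C(51-1-12j, 4) = C(5,0)·C(50,4) - C(5,1)·C(38,4) + C(5,2)·C(26,4) - C(5,3)·C(14,4) = 1·230300 - 5·73815 + 10·14950 - 10·1001 = 715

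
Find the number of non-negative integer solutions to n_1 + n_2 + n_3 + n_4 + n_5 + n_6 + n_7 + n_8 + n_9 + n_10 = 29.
C(29+10-1, 10-1) = C(38, 9) = 163011640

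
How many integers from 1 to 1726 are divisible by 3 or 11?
⌊1726/3⌋ + ⌊1726/11⌋ - ⌊1726/33⌋ = 575 + 156 - 52 = 679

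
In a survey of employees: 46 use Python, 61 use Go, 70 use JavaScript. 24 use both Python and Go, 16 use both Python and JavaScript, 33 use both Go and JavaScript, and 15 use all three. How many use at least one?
|A∪B∪C| = 46+61+70-24-16-33+15 = 119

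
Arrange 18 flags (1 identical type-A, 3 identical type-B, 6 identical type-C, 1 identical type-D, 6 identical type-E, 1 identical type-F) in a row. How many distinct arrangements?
18! / (1! × 3! × 6! × 1! × 6! × 1!) = 2058376320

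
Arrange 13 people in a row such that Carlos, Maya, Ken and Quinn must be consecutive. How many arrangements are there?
Treat the 4 as one block: (13-4+1)! × 4! = 3628800 × 24 = 87091200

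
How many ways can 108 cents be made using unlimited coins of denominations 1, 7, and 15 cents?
Coefficient of x^108 in 1/(1-x^1) · 1/(1-x^7) · 1/(1-x^15). Case on j = number of 15-cent coins (j = 0..7); remainder r = 108 - 15j is made from {1,7} in ⌊r/7⌋+1 ways. r = 108, 93, 78, 63, 48, 33, 18, 3 → 16 + 14 + 12 + 10 + 7 + 5 + 3 + 1 = 68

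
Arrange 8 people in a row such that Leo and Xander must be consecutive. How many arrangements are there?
Treat the 2 as one block: (8-2+1)! × 2! = 5040 × 2 = 10080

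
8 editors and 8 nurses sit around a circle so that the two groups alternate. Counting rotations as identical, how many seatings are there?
Fix one of the editors: (8-1)! ways for the remaining editors, × 8! ways for the nurses = 5040 × 40320 = 203212800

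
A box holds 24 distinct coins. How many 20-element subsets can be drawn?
C(24,20) = 24!/(20!×4!) = 10626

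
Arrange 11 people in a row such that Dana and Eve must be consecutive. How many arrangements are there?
Treat the 2 as one block: (11-2+1)! × 2! = 3628800 × 2 = 7257600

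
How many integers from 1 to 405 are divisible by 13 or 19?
⌊405/13⌋ + ⌊405/19⌋ - ⌊405/247⌋ = 31 + 21 - 1 = 51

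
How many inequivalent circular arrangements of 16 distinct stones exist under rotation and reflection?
(16-1)!/2 = 1307674368000/2 = 653837184000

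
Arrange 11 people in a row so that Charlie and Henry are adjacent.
Treat as block: (11-1)! × 2! = 3628800 × 2 = 7257600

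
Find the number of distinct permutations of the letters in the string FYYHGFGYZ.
9! / (3! × 1! × 2! × 2! × 1!) = 15120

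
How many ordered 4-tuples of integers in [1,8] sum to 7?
Coefficient of x^7 in (x + x² + ... + x^8)^4. By inclusion-exclusion on dice exceeding 8: Σ_j (-1)^j C(4,j)·C(7-1-8j, 3) = C(4,0)·C(6,3) = 1·20 = 20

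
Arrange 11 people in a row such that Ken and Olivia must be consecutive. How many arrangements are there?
Treat the 2 as one block: (11-2+1)! × 2! = 3628800 × 2 = 7257600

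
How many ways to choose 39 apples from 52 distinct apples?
C(52,39) = 52!/(39!×13!) = 635013559600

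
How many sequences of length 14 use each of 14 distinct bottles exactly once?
14! = 87178291200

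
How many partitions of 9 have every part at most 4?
Let r_j(i) = number of partitions of i into parts ≤ j, for i = 0..9. r_1(i) = 1 for all i; r_j(i) = r_{j-1}(i) + r_j(i-j). Rows j = 2..4: ≤2: 1 1 2 2 3 3 4 4 5 5; ≤3: 1 1 2 3 4 5 7 8 10 12; ≤4: 1 1 2 3 5 6 9 11 15 18. r_4(9) = 18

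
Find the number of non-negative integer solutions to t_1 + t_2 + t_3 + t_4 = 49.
C(49+4-1, 4-1) = C(52, 3) = 22100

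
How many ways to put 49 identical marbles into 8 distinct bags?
C(49+8-1, 8-1) = C(56, 7) = 231917400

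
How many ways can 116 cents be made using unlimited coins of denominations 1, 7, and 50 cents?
Coefficient of x^116 in 1/(1-x^1) · 1/(1-x^7) · 1/(1-x^50). Case on j = number of 50-cent coins (j = 0..2); remainder r = 116 - 50j is made from {1,7} in ⌊r/7⌋+1 ways. r = 116, 66, 16 → 17 + 10 + 3 = 30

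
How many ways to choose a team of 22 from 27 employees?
C(27,22) = 27!/(22!×5!) = 80730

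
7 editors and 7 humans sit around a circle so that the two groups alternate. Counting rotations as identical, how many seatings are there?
Fix one of the editors: (7-1)! ways for the remaining editors, × 7! ways for the humans = 720 × 5040 = 3628800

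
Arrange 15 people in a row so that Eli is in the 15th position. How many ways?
Fix one position: (15-1)! = 87178291200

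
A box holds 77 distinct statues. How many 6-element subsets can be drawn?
C(77,6) = 77!/(6!×71!) = 237093780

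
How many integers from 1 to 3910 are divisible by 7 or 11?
⌊3910/7⌋ + ⌊3910/11⌋ - ⌊3910/77⌋ = 558 + 355 - 50 = 863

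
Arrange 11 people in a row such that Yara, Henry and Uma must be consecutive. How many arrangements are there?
Treat the 3 as one block: (11-3+1)! × 3! = 362880 × 6 = 2177280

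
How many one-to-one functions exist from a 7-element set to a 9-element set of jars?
P(9,7) = 9!/(9-7)! = 181440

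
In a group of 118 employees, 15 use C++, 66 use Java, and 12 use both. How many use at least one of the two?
|A∪B| = |A| + |B| - |A∩B| = 15 + 66 - 12 = 69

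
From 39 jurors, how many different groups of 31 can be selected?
C(39,31) = 39!/(31!×8!) = 61523748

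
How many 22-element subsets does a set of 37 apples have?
C(37,22) = 37!/(22!×15!) = 9364199760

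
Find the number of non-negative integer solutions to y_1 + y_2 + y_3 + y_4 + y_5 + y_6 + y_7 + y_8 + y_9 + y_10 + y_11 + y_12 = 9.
C(9+12-1, 12-1) = C(20, 11) = 167960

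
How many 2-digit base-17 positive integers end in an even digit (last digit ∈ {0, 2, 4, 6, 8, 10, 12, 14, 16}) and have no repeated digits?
Last∈{0,2,4,6,8,10,12,14,16}. Last=0: 16. Last nonzero: 8×15×P(15,0) = 120. Total = 136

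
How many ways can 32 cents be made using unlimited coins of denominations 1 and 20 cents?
Coefficient of x^32 in 1/(1-x^1) · 1/(1-x^20). Use j coins of 20 for j = 0..⌊32/20⌋ = 1, the rest in 1s: 1 + 1 = 2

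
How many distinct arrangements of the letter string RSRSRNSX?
8! / (1! × 3! × 3! × 1!) = 1120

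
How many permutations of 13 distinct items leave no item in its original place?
!13 = Σ_{j=0}^{13} (-1)^j·13!/j! = 6227020800 - 6227020800 + 3113510400 - 1037836800 + 259459200 - 51891840 + 8648640 - 1235520 + 154440 - 17160 + 1716 - 156 + 13 - 1 = 2290792932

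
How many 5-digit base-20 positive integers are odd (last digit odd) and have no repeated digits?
Last∈{1,3,5,7,9,11,13,15,17,19}. Last=0: 0. Last nonzero: 10×18×P(18,3) = 881280. Total = 881280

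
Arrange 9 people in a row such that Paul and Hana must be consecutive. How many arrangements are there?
Treat the 2 as one block: (9-2+1)! × 2! = 40320 × 2 = 80640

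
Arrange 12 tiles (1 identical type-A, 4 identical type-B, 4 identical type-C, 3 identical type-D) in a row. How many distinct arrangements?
12! / (1! × 4! × 4! × 3!) = 138600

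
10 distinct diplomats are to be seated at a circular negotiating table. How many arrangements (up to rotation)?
Circular: fix one position, arrange the rest. (10-1)! = 362880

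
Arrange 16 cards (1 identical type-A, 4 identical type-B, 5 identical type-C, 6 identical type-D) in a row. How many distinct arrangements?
16! / (1! × 4! × 5! × 6!) = 10090080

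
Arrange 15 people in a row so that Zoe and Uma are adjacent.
Treat as block: (15-1)! × 2! = 87178291200 × 2 = 174356582400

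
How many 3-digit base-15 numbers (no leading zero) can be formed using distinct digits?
First digit: 14 choices (nonzero). Then descending: 14 × 14 × 13 = 2548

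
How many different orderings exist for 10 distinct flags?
10! = 3628800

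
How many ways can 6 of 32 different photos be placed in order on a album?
P(32,6) = 32!/(32-6)! = 652458240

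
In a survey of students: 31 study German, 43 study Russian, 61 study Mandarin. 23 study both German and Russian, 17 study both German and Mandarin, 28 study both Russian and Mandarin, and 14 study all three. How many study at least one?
|A∪B∪C| = 31+43+61-23-17-28+14 = 81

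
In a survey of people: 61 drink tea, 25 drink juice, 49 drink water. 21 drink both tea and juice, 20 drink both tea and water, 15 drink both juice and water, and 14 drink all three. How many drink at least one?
|A∪B∪C| = 61+25+49-21-20-15+14 = 93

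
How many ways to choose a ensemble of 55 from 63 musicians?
C(63,55) = 63!/(55!×8!) = 3872894697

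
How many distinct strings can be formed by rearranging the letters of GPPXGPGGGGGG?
12! / (3! × 1! × 8!) = 1980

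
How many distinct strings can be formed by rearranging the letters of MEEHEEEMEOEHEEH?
15! / (2! × 3! × 1! × 9!) = 300300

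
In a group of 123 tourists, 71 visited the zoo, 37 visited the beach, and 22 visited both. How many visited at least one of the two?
|A∪B| = |A| + |B| - |A∩B| = 71 + 37 - 22 = 86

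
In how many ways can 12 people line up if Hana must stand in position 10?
Fix one position: (12-1)! = 39916800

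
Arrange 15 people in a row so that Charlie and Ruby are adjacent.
Treat as block: (15-1)! × 2! = 87178291200 × 2 = 174356582400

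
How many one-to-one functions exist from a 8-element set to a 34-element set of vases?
P(34,8) = 34!/(34-8)! = 732058145280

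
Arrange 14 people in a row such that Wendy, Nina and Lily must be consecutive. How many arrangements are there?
Treat the 3 as one block: (14-3+1)! × 3! = 479001600 × 6 = 2874009600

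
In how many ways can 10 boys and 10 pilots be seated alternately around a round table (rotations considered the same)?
Fix one of the boys: (10-1)! ways for the remaining boys, × 10! ways for the pilots = 362880 × 3628800 = 1316818944000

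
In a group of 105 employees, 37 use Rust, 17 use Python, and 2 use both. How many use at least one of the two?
|A∪B| = |A| + |B| - |A∩B| = 37 + 17 - 2 = 52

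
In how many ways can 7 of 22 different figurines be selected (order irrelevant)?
C(22,7) = 22!/(7!×15!) = 170544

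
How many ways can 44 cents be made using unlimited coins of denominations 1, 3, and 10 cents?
Coefficient of x^44 in 1/(1-x^1) · 1/(1-x^3) · 1/(1-x^10). Case on j = number of 10-cent coins (j = 0..4); remainder r = 44 - 10j is made from {1,3} in ⌊r/3⌋+1 ways. r = 44, 34, 24, 14, 4 → 15 + 12 + 9 + 5 + 2 = 43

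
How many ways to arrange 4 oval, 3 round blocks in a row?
7! / (4! × 3!) = 35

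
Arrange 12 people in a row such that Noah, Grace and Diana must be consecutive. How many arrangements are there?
Treat the 3 as one block: (12-3+1)! × 3! = 3628800 × 6 = 21772800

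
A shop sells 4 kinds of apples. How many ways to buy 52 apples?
C(52+4-1, 4-1) = C(55, 3) = 26235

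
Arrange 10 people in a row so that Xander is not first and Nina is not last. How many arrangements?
By inclusion-exclusion: 10! - 2×(10-1)! + (10-2)! = 3628800 - 725760 + 40320 = 2943360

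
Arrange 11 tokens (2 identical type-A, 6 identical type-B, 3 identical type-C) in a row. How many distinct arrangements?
11! / (2! × 6! × 3!) = 4620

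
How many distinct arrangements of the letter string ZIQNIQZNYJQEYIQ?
15! / (3! × 4! × 2! × 1! × 2! × 1! × 2!) = 1135134000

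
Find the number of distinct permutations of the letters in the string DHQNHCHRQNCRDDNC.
16! / (3! × 3! × 2! × 2! × 3! × 3!) = 4036032000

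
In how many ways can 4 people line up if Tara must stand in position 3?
Fix one position: (4-1)! = 6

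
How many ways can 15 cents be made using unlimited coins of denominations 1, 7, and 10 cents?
Coefficient of x^15 in 1/(1-x^1) · 1/(1-x^7) · 1/(1-x^10). Case on j = number of 10-cent coins (j = 0..1); remainder r = 15 - 10j is made from {1,7} in ⌊r/7⌋+1 ways. r = 15, 5 → 3 + 1 = 4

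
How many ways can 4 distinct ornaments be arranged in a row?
4! = 24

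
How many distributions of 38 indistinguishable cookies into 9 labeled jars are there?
C(38+9-1, 9-1) = C(46, 8) = 260932815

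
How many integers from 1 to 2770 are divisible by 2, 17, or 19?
⌊2770/2⌋+⌊2770/17⌋+⌊2770/19⌋ - ⌊2770/34⌋-⌊2770/38⌋-⌊2770/323⌋ + ⌊2770/646⌋ = 1385+162+145 - 81-72-8 + 4 = 1535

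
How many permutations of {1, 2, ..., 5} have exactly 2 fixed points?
Choose the 2 fixed points C(5,2) = 10, derange the rest: !3 = Σ_{j=0}^{3} (-1)^j·3!/j! = 6 - 6 + 3 - 1 = 2. Product = 10 × 2 = 20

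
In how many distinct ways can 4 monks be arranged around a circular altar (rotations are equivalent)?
Circular: fix one position, arrange the rest. (4-1)! = 6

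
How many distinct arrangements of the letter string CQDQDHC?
7! / (1! × 2! × 2! × 2!) = 630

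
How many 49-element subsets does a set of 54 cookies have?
C(54,49) = 54!/(49!×5!) = 3162510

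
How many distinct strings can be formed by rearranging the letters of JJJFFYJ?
7! / (4! × 1! × 2!) = 105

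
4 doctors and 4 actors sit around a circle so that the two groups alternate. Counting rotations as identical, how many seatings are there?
Fix one of the doctors: (4-1)! ways for the remaining doctors, × 4! ways for the actors = 6 × 24 = 144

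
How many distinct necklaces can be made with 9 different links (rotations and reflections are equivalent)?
(9-1)!/2 = 40320/2 = 20160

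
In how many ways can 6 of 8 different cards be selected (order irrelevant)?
C(8,6) = 8!/(6!×2!) = 28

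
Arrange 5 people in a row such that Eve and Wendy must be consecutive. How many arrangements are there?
Treat the 2 as one block: (5-2+1)! × 2! = 24 × 2 = 48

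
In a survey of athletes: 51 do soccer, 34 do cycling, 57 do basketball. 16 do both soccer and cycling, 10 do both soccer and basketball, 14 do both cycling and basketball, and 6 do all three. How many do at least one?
|A∪B∪C| = 51+34+57-16-10-14+6 = 108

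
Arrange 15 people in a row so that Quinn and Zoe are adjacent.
Treat as block: (15-1)! × 2! = 87178291200 × 2 = 174356582400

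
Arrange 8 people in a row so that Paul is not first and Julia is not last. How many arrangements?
By inclusion-exclusion: 8! - 2×(8-1)! + (8-2)! = 40320 - 10080 + 720 = 30960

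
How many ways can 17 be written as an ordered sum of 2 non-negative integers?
C(17+2-1, 2-1) = C(18, 1) = 18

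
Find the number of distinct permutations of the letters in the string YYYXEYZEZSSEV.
13! / (4! × 2! × 1! × 2! × 3! × 1!) = 10810800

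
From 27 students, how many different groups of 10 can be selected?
C(27,10) = 27!/(10!×17!) = 8436285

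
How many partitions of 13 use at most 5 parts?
By conjugation, equals partitions of 13 into parts ≤ 5. Let r_j(i) = number of partitions of i into parts ≤ j, for i = 0..13. r_1(i) = 1 for all i; r_j(i) = r_{j-1}(i) + r_j(i-j). Rows j = 2..5: ≤2: 1 1 2 2 3 3 4 4 5 5 6 6 7 7; ≤3: 1 1 2 3 4 5 7 8 10 12 14 16 19 21; ≤4: 1 1 2 3 5 6 9 11 15 18 23 27 34 39; ≤5: 1 1 2 3 5 7 10 13 18 23 30 37 47 57. r_5(13) = 57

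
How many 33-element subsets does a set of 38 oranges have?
C(38,33) = 38!/(33!×5!) = 501942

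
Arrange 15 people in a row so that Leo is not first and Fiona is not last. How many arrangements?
By inclusion-exclusion: 15! - 2×(15-1)! + (15-2)! = 1307674368000 - 174356582400 + 6227020800 = 1139544806400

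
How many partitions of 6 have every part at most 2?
Let r_j(i) = number of partitions of i into parts ≤ j, for i = 0..6. r_1(i) = 1 for all i; r_j(i) = r_{j-1}(i) + r_j(i-j). Rows j = 2..2: ≤2: 1 1 2 2 3 3 4. r_2(6) = 4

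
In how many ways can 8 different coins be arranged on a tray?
8! = 40320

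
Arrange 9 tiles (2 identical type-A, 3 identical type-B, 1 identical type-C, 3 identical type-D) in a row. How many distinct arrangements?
9! / (2! × 3! × 1! × 3!) = 5040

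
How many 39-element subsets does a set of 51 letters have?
C(51,39) = 51!/(39!×12!) = 158753389900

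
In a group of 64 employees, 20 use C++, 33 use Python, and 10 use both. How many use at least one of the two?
|A∪B| = |A| + |B| - |A∩B| = 20 + 33 - 10 = 43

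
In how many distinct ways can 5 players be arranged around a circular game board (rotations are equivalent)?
Circular: fix one position, arrange the rest. (5-1)! = 24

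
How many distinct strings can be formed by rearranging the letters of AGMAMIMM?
8! / (4! × 1! × 2! × 1!) = 840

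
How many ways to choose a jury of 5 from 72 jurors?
C(72,5) = 72!/(5!×67!) = 13991544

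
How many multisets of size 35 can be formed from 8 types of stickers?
C(35+8-1, 8-1) = C(42, 7) = 26978328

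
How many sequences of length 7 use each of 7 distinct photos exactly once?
7! = 5040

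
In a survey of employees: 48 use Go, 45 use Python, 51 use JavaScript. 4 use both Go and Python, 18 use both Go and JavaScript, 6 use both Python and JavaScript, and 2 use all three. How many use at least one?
|A∪B∪C| = 48+45+51-4-18-6+2 = 118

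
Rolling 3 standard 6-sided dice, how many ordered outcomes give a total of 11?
Coefficient of x^11 in (x + x² + ... + x^6)^3. By inclusion-exclusion on dice exceeding 6: Σ_j (-1)^j C(3,j)·C(11-1-6j, 2) = C(3,0)·C(10,2) - C(3,1)·C(4,2) = 1·45 - 3·6 = 27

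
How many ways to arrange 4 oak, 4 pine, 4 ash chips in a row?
12! / (4! × 4! × 4!) = 34650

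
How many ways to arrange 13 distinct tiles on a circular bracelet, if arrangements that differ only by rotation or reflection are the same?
(13-1)!/2 = 479001600/2 = 239500800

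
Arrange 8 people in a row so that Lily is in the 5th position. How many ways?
Fix one position: (8-1)! = 5040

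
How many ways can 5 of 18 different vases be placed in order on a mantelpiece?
P(18,5) = 18!/(18-5)! = 1028160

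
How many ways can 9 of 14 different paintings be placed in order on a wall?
P(14,9) = 14!/(14-9)! = 726485760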